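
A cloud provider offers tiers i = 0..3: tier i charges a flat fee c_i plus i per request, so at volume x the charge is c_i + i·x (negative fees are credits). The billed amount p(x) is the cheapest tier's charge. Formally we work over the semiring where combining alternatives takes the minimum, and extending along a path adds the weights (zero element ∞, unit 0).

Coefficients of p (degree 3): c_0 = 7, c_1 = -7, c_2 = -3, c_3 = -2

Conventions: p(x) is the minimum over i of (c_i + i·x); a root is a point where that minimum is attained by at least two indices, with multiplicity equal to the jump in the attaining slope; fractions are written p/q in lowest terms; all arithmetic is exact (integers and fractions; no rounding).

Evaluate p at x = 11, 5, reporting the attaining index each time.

p(11) = min(7+0·11=7, -7+1·11=4, -3+2·11=19, -2+3·11=31) = 4 (attained by i=1)
p(5) = min(7+0·5=7, -7+1·5=-2, -3+2·5=7, -2+3·5=13) = -2 (attained by i=1)
Answer: p(11) = 4; p(5) = -2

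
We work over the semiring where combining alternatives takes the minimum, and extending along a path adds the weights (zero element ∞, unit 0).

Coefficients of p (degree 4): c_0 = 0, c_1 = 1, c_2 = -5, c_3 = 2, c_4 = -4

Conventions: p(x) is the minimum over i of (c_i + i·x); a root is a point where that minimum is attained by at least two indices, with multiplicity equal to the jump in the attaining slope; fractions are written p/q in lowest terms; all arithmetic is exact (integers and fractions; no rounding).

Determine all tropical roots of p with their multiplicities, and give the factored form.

hull edge (i=0, c=0) to (i=2, c=-5): slope -5/2, span 2
hull edge (i=2, c=-5) to (i=4, c=-4): slope 1/2, span 2
Factored form: p(x) = -4 ⊗ (x ⊕ (-1/2)) ⊗ (x ⊕ (-1/2)) ⊗ (x ⊕ 5/2) ⊗ (x ⊕ 5/2)
Answer: roots = -1/2 (mult 2), 5/2 (mult 2)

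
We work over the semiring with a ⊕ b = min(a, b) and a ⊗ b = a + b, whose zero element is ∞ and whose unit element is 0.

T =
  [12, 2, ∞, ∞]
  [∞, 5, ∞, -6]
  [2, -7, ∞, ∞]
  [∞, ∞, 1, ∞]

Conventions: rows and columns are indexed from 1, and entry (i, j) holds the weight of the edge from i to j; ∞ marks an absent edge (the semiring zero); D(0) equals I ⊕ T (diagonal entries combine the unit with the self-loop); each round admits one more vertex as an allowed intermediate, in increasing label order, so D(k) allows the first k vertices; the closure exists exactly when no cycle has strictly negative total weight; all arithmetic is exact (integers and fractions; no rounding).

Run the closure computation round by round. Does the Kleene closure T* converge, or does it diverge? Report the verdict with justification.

D(0):
  [0, 2, ∞, ∞]
  [∞, 0, ∞, -6]
  [2, -7, 0, ∞]
  [∞, ∞, 1, 0]
D(1):
  [0, 2, ∞, ∞]
  [∞, 0, ∞, -6]
  [2, -7, 0, ∞]
  [∞, ∞, 1, 0]
D(2):
  [0, 2, ∞, -4]
  [∞, 0, ∞, -6]
  [2, -7, 0, -13]
  [∞, ∞, 1, 0]
Detection: at round 3, diagonal entry (4, 4) turns strictly negative.
Key observation: the cycle 4->3->1->2->4 has total weight 1 + 2 + 2 + (-6), which is strictly negative.
Answer: DIVERGES — negative cycle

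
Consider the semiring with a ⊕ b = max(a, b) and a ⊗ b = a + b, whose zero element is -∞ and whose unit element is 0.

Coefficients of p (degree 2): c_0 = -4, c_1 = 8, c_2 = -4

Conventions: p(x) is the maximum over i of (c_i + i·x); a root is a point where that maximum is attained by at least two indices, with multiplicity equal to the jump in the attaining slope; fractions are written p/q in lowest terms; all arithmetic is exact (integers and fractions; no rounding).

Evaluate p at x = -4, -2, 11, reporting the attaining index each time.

p(-4) = max(-4+0·(-4)=-4, 8+1·(-4)=4, -4+2·(-4)=-12) = 4 (attained by i=1)
p(-2) = max(-4+0·(-2)=-4, 8+1·(-2)=6, -4+2·(-2)=-8) = 6 (attained by i=1)
p(11) = max(-4+0·11=-4, 8+1·11=19, -4+2·11=18) = 19 (attained by i=1)
Answer: p(-4) = 4; p(-2) = 6; p(11) = 19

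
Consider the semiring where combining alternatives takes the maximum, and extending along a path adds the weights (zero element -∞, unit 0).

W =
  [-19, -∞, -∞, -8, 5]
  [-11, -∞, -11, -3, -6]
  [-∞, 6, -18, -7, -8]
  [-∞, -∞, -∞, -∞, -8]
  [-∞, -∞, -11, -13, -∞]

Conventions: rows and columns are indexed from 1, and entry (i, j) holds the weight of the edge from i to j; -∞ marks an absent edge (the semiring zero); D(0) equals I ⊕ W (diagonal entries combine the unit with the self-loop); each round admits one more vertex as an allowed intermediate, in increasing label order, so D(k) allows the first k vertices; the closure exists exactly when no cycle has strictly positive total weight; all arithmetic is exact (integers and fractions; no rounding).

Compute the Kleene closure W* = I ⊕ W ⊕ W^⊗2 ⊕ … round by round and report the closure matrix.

D(0):
  [0, -∞, -∞, -8, 5]
  [-11, 0, -11, -3, -6]
  [-∞, 6, 0, -7, -8]
  [-∞, -∞, -∞, 0, -8]
  [-∞, -∞, -11, -13, 0]
D(1):
  [0, -∞, -∞, -8, 5]
  [-11, 0, -11, -3, -6]
  [-∞, 6, 0, -7, -8]
  [-∞, -∞, -∞, 0, -8]
  [-∞, -∞, -11, -13, 0]
D(2):
  [0, -∞, -∞, -8, 5]
  [-11, 0, -11, -3, -6]
  [-5, 6, 0, 3, 0]
  [-∞, -∞, -∞, 0, -8]
  [-∞, -∞, -11, -13, 0]
D(3):
  [0, -∞, -∞, -8, 5]
  [-11, 0, -11, -3, -6]
  [-5, 6, 0, 3, 0]
  [-∞, -∞, -∞, 0, -8]
  [-16, -5, -11, -8, 0]
D(4):
  [0, -∞, -∞, -8, 5]
  [-11, 0, -11, -3, -6]
  [-5, 6, 0, 3, 0]
  [-∞, -∞, -∞, 0, -8]
  [-16, -5, -11, -8, 0]
D(5):
  [0, 0, -6, -3, 5]
  [-11, 0, -11, -3, -6]
  [-5, 6, 0, 3, 0]
  [-24, -13, -19, 0, -8]
  [-16, -5, -11, -8, 0]
Answer: W* = [[0, 0, -6, -3, 5], [-11, 0, -11, -3, -6], [-5, 6, 0, 3, 0], [-24, -13, -19, 0, -8], [-16, -5, -11, -8, 0]]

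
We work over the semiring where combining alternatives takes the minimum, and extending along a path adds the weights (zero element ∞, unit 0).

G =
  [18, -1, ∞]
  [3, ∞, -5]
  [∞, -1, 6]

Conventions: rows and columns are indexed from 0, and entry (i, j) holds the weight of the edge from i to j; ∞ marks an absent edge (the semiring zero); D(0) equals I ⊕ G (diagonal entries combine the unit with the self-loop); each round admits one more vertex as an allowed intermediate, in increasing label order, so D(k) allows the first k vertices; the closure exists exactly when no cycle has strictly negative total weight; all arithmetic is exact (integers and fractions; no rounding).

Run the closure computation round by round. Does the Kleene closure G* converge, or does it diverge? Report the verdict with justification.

D(0):
  [0, -1, ∞]
  [3, 0, -5]
  [∞, -1, 0]
D(1):
  [0, -1, ∞]
  [3, 0, -5]
  [∞, -1, 0]
Detection: at round 2, diagonal entry (2, 2) turns strictly negative.
Key observation: the cycle 2->1->2 has total weight (-1) + (-5), which is strictly negative.
Answer: DIVERGES — negative cycle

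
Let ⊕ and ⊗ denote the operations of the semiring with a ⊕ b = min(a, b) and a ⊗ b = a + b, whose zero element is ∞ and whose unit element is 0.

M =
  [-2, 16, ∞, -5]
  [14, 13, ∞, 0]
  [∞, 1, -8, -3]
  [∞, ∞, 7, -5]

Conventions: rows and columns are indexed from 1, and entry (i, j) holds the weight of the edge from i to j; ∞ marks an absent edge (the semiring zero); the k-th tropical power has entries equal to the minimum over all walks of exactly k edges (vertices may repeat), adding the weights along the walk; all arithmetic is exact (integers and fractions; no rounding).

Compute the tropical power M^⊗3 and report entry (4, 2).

M^⊗2:
  [-4, 14, 2, -10]
  [12, 26, 7, -5]
  [15, -7, -16, -11]
  [∞, 8, -1, -10]
M^⊗3:
  [-6, 3, -6, -15]
  [10, 8, -1, -10]
  [7, -15, -24, -19]
  [22, 0, -9, -15]
Key observation: the optimum is the walk 4->3->3->2, with weight 7 + (-8) + 1 = 0.
Optimal value attained by: walk 4->3->3->2.
Answer: (M^⊗3)[4][2] = 0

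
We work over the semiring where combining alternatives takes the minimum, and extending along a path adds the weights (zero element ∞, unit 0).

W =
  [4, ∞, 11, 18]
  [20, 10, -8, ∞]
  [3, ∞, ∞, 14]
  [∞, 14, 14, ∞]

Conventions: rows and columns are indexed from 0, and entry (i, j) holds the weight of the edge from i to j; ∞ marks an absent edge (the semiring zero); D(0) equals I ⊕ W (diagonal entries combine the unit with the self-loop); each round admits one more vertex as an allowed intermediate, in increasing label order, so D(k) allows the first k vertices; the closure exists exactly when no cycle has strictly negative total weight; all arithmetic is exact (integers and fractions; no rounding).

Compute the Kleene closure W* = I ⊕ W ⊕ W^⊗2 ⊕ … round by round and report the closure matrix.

D(0):
  [0, ∞, 11, 18]
  [20, 0, -8, ∞]
  [3, ∞, 0, 14]
  [∞, 14, 14, 0]
D(1):
  [0, ∞, 11, 18]
  [20, 0, -8, 38]
  [3, ∞, 0, 14]
  [∞, 14, 14, 0]
D(2):
  [0, ∞, 11, 18]
  [20, 0, -8, 38]
  [3, ∞, 0, 14]
  [34, 14, 6, 0]
D(3):
  [0, ∞, 11, 18]
  [-5, 0, -8, 6]
  [3, ∞, 0, 14]
  [9, 14, 6, 0]
D(4):
  [0, 32, 11, 18]
  [-5, 0, -8, 6]
  [3, 28, 0, 14]
  [9, 14, 6, 0]
Answer: W* = [[0, 32, 11, 18], [-5, 0, -8, 6], [3, 28, 0, 14], [9, 14, 6, 0]]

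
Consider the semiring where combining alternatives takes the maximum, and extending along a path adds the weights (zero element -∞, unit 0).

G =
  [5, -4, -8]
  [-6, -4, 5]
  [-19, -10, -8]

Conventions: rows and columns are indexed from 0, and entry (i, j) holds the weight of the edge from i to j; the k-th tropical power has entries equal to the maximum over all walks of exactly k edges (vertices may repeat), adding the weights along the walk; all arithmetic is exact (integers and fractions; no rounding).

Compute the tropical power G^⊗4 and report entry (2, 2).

G^⊗2:
  [10, 1, 1]
  [-1, -5, 1]
  [-14, -14, -5]
G^⊗3:
  [15, 6, 6]
  [4, -5, 0]
  [-9, -15, -9]
G^⊗4:
  [20, 11, 11]
  [9, 0, 0]
  [-4, -13, -10]
Key observation: the optimum is the walk 2->1->2->1->2, with weight (-10) + 5 + (-10) + 5 = -10.
Optimal value attained by: walk 2->1->2->1->2.
Answer: (G^⊗4)[2][2] = -10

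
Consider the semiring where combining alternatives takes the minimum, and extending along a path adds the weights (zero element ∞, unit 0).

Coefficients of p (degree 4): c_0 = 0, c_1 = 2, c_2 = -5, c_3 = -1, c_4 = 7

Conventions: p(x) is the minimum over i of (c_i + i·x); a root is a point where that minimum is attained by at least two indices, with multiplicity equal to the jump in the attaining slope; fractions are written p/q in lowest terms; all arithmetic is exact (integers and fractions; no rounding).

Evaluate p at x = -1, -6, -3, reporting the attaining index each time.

p(-1) = min(0+0·(-1)=0, 2+1·(-1)=1, -5+2·(-1)=-7, -1+3·(-1)=-4, 7+4·(-1)=3) = -7 (attained by i=2)
p(-6) = min(0+0·(-6)=0, 2+1·(-6)=-4, -5+2·(-6)=-17, -1+3·(-6)=-19, 7+4·(-6)=-17) = -19 (attained by i=3)
p(-3) = min(0+0·(-3)=0, 2+1·(-3)=-1, -5+2·(-3)=-11, -1+3·(-3)=-10, 7+4·(-3)=-5) = -11 (attained by i=2)
Answer: p(-1) = -7; p(-6) = -19; p(-3) = -11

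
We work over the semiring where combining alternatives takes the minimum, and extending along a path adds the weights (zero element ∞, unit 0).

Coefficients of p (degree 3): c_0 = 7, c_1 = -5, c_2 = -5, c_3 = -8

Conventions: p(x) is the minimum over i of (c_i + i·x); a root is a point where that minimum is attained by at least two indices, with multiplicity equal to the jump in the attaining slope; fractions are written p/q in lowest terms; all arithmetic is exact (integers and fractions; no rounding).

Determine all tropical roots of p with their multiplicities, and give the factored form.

hull edge (i=0, c=7) to (i=1, c=-5): slope -12, span 1
hull edge (i=1, c=-5) to (i=3, c=-8): slope -3/2, span 2
Factored form: p(x) = -8 ⊗ (x ⊕ 3/2) ⊗ (x ⊕ 3/2) ⊗ (x ⊕ 12)
Answer: roots = 3/2 (mult 2), 12 (mult 1)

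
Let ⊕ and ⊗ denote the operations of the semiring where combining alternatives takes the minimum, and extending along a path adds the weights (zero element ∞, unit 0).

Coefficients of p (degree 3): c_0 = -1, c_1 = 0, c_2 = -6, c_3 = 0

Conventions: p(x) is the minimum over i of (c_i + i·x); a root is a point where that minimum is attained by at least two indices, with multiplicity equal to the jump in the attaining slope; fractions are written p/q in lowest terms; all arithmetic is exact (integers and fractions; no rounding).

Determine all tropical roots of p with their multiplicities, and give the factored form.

hull edge (i=0, c=-1) to (i=2, c=-6): slope -5/2, span 2
hull edge (i=2, c=-6) to (i=3, c=0): slope 6, span 1
Factored form: p(x) = 0 ⊗ (x ⊕ (-6)) ⊗ (x ⊕ 5/2) ⊗ (x ⊕ 5/2)
Answer: roots = -6 (mult 1), 5/2 (mult 2)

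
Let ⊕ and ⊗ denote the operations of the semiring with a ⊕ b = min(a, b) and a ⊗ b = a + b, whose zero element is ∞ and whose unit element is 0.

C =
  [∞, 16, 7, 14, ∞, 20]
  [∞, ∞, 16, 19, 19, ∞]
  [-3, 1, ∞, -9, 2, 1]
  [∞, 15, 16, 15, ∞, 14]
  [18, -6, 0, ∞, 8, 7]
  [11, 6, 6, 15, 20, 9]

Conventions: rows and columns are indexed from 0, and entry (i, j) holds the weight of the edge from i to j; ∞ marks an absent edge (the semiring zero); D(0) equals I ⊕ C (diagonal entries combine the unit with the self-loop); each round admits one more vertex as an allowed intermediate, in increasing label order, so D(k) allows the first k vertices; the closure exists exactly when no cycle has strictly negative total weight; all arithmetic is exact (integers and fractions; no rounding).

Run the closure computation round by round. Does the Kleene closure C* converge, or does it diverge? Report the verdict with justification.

D(0):
  [0, 16, 7, 14, ∞, 20]
  [∞, 0, 16, 19, 19, ∞]
  [-3, 1, 0, -9, 2, 1]
  [∞, 15, 16, 0, ∞, 14]
  [18, -6, 0, ∞, 0, 7]
  [11, 6, 6, 15, 20, 0]
D(1):
  [0, 16, 7, 14, ∞, 20]
  [∞, 0, 16, 19, 19, ∞]
  [-3, 1, 0, -9, 2, 1]
  [∞, 15, 16, 0, ∞, 14]
  [18, -6, 0, 32, 0, 7]
  [11, 6, 6, 15, 20, 0]
D(2):
  [0, 16, 7, 14, 35, 20]
  [∞, 0, 16, 19, 19, ∞]
  [-3, 1, 0, -9, 2, 1]
  [∞, 15, 16, 0, 34, 14]
  [18, -6, 0, 13, 0, 7]
  [11, 6, 6, 15, 20, 0]
D(3):
  [0, 8, 7, -2, 9, 8]
  [13, 0, 16, 7, 18, 17]
  [-3, 1, 0, -9, 2, 1]
  [13, 15, 16, 0, 18, 14]
  [-3, -6, 0, -9, 0, 1]
  [3, 6, 6, -3, 8, 0]
D(4):
  [0, 8, 7, -2, 9, 8]
  [13, 0, 16, 7, 18, 17]
  [-3, 1, 0, -9, 2, 1]
  [13, 15, 16, 0, 18, 14]
  [-3, -6, 0, -9, 0, 1]
  [3, 6, 6, -3, 8, 0]
D(5):
  [0, 3, 7, -2, 9, 8]
  [13, 0, 16, 7, 18, 17]
  [-3, -4, 0, -9, 2, 1]
  [13, 12, 16, 0, 18, 14]
  [-3, -6, 0, -9, 0, 1]
  [3, 2, 6, -3, 8, 0]
D(6):
  [0, 3, 7, -2, 9, 8]
  [13, 0, 16, 7, 18, 17]
  [-3, -4, 0, -9, 2, 1]
  [13, 12, 16, 0, 18, 14]
  [-3, -6, 0, -9, 0, 1]
  [3, 2, 6, -3, 8, 0]
Key observation: every diagonal entry stays at the unit through all rounds, so no improving cycle exists.
Answer: CONVERGES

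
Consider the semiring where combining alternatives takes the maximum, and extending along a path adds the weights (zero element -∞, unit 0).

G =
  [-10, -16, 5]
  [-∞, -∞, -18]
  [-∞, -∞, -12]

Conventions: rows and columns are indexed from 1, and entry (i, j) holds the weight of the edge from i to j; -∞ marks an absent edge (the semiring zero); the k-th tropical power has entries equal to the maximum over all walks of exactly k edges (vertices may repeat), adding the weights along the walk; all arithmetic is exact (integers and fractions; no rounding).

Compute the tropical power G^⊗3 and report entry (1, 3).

G^⊗2:
  [-20, -26, -5]
  [-∞, -∞, -30]
  [-∞, -∞, -24]
G^⊗3:
  [-30, -36, -15]
  [-∞, -∞, -42]
  [-∞, -∞, -36]
Key observation: the optimum is the walk 1->1->1->3, with weight (-10) + (-10) + 5 = -15.
Optimal value attained by: walk 1->1->1->3.
Answer: (G^⊗3)[1][3] = -15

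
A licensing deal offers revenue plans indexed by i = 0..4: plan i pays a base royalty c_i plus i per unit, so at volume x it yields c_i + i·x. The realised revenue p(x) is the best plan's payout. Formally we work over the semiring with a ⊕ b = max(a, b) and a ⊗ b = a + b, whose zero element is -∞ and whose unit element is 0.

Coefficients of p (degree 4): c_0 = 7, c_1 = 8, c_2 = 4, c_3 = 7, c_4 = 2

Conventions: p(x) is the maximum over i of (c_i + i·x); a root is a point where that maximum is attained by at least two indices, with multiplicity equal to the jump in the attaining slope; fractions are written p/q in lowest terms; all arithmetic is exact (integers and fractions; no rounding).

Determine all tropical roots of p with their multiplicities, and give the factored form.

hull edge (i=0, c=7) to (i=1, c=8): slope 1, span 1
hull edge (i=1, c=8) to (i=3, c=7): slope -1/2, span 2
hull edge (i=3, c=7) to (i=4, c=2): slope -5, span 1
Factored form: p(x) = 2 ⊗ (x ⊕ (-1)) ⊗ (x ⊕ 1/2) ⊗ (x ⊕ 1/2) ⊗ (x ⊕ 5)
Answer: roots = -1 (mult 1), 1/2 (mult 2), 5 (mult 1)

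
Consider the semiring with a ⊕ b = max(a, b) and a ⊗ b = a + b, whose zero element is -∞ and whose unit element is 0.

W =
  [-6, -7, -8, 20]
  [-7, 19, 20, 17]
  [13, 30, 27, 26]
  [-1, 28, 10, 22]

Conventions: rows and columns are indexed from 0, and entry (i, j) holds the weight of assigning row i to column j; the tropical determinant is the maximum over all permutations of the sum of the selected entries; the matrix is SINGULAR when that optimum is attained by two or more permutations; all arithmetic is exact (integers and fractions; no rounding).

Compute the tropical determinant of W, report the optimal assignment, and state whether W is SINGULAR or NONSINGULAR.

σ = (0, 1, 2, 3): (-6) + 19 + 27 + 22 = 62
σ = (0, 1, 3, 2): (-6) + 19 + 26 + 10 = 49
σ = (0, 2, 1, 3): (-6) + 20 + 30 + 22 = 66
σ = (0, 2, 3, 1): (-6) + 20 + 26 + 28 = 68
σ = (0, 3, 1, 2): (-6) + 17 + 30 + 10 = 51
σ = (0, 3, 2, 1): (-6) + 17 + 27 + 28 = 66
σ = (1, 0, 2, 3): (-7) + (-7) + 27 + 22 = 35
σ = (1, 0, 3, 2): (-7) + (-7) + 26 + 10 = 22
σ = (1, 2, 0, 3): (-7) + 20 + 13 + 22 = 48
σ = (1, 2, 3, 0): (-7) + 20 + 26 + (-1) = 38
σ = (1, 3, 0, 2): (-7) + 17 + 13 + 10 = 33
σ = (1, 3, 2, 0): (-7) + 17 + 27 + (-1) = 36
σ = (2, 0, 1, 3): (-8) + (-7) + 30 + 22 = 37
σ = (2, 0, 3, 1): (-8) + (-7) + 26 + 28 = 39
σ = (2, 1, 0, 3): (-8) + 19 + 13 + 22 = 46
σ = (2, 1, 3, 0): (-8) + 19 + 26 + (-1) = 36
σ = (2, 3, 0, 1): (-8) + 17 + 13 + 28 = 50
σ = (2, 3, 1, 0): (-8) + 17 + 30 + (-1) = 38
σ = (3, 0, 1, 2): 20 + (-7) + 30 + 10 = 53
σ = (3, 0, 2, 1): 20 + (-7) + 27 + 28 = 68
σ = (3, 1, 0, 2): 20 + 19 + 13 + 10 = 62
σ = (3, 1, 2, 0): 20 + 19 + 27 + (-1) = 65
σ = (3, 2, 0, 1): 20 + 20 + 13 + 28 = 81
σ = (3, 2, 1, 0): 20 + 20 + 30 + (-1) = 69
Optimal value attained by: σ = (3, 2, 0, 1).
Answer: det⊕(W) = 81; verdict: NONSINGULAR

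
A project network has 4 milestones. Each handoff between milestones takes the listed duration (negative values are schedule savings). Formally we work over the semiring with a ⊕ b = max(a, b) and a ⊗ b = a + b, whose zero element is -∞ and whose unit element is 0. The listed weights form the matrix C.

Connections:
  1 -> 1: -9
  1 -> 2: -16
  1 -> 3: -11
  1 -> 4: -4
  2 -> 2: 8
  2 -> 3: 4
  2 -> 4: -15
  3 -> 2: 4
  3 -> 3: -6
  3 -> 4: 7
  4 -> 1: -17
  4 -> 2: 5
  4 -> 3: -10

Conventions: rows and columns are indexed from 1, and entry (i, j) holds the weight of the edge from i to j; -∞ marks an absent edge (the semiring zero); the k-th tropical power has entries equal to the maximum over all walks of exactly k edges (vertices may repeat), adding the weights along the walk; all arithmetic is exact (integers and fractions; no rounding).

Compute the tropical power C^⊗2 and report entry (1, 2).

C^⊗2:
  [-18, 1, -12, -4]
  [-32, 16, 12, 11]
  [-10, 12, 8, 1]
  [-26, 13, 9, -3]
Key observation: the optimum is the walk 1->4->2, with weight (-4) + 5 = 1.
Optimal value attained by: walk 1->4->2.
Answer: (C^⊗2)[1][2] = 1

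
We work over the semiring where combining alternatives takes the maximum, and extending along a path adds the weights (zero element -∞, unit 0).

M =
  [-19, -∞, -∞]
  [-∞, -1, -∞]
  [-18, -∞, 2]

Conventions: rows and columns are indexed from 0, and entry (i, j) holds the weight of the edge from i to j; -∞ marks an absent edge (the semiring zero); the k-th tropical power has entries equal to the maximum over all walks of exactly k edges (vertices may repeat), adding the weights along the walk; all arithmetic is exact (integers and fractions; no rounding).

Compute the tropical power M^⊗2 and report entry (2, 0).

M^⊗2:
  [-38, -∞, -∞]
  [-∞, -2, -∞]
  [-16, -∞, 4]
Key observation: the optimum is the walk 2->2->0, with weight 2 + (-18) = -16.
Optimal value attained by: walk 2->2->0.
Answer: (M^⊗2)[2][0] = -16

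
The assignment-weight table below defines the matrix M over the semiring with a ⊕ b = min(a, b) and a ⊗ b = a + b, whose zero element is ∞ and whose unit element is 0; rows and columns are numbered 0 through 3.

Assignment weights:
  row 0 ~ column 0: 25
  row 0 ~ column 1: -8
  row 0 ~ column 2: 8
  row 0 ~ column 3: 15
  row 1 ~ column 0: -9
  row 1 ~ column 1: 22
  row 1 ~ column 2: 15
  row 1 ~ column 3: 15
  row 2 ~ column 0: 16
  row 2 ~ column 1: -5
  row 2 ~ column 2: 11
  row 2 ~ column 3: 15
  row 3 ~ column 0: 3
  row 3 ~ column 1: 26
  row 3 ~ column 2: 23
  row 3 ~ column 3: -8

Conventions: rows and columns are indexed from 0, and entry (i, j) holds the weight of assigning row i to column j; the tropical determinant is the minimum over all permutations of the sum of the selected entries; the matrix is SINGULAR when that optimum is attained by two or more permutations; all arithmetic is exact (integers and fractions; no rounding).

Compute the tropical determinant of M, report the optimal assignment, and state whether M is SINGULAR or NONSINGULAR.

σ = (0, 1, 2, 3): 25 + 22 + 11 + (-8) = 50
σ = (0, 1, 3, 2): 25 + 22 + 15 + 23 = 85
σ = (0, 2, 1, 3): 25 + 15 + (-5) + (-8) = 27
σ = (0, 2, 3, 1): 25 + 15 + 15 + 26 = 81
σ = (0, 3, 1, 2): 25 + 15 + (-5) + 23 = 58
σ = (0, 3, 2, 1): 25 + 15 + 11 + 26 = 77
σ = (1, 0, 2, 3): (-8) + (-9) + 11 + (-8) = -14
σ = (1, 0, 3, 2): (-8) + (-9) + 15 + 23 = 21
σ = (1, 2, 0, 3): (-8) + 15 + 16 + (-8) = 15
σ = (1, 2, 3, 0): (-8) + 15 + 15 + 3 = 25
σ = (1, 3, 0, 2): (-8) + 15 + 16 + 23 = 46
σ = (1, 3, 2, 0): (-8) + 15 + 11 + 3 = 21
σ = (2, 0, 1, 3): 8 + (-9) + (-5) + (-8) = -14
σ = (2, 0, 3, 1): 8 + (-9) + 15 + 26 = 40
σ = (2, 1, 0, 3): 8 + 22 + 16 + (-8) = 38
σ = (2, 1, 3, 0): 8 + 22 + 15 + 3 = 48
σ = (2, 3, 0, 1): 8 + 15 + 16 + 26 = 65
σ = (2, 3, 1, 0): 8 + 15 + (-5) + 3 = 21
σ = (3, 0, 1, 2): 15 + (-9) + (-5) + 23 = 24
σ = (3, 0, 2, 1): 15 + (-9) + 11 + 26 = 43
σ = (3, 1, 0, 2): 15 + 22 + 16 + 23 = 76
σ = (3, 1, 2, 0): 15 + 22 + 11 + 3 = 51
σ = (3, 2, 0, 1): 15 + 15 + 16 + 26 = 72
σ = (3, 2, 1, 0): 15 + 15 + (-5) + 3 = 28
Optimal value attained by: σ = (1, 0, 2, 3).
Answer: det⊕(M) = -14; verdict: SINGULAR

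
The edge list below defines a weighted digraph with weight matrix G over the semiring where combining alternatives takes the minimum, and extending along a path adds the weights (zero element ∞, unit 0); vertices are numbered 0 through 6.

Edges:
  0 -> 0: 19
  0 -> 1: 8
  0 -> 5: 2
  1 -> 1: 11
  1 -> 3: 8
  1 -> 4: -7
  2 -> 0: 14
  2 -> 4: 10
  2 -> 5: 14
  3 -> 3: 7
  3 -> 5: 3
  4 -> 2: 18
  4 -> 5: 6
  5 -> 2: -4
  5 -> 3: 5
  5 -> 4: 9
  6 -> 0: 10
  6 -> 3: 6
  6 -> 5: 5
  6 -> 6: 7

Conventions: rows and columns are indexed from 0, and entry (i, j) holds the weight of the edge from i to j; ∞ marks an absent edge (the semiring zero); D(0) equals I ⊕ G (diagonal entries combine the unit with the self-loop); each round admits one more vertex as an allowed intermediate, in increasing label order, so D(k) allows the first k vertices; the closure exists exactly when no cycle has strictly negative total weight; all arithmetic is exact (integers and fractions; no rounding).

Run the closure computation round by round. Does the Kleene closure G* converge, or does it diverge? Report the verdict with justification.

D(0):
  [0, 8, ∞, ∞, ∞, 2, ∞]
  [∞, 0, ∞, 8, -7, ∞, ∞]
  [14, ∞, 0, ∞, 10, 14, ∞]
  [∞, ∞, ∞, 0, ∞, 3, ∞]
  [∞, ∞, 18, ∞, 0, 6, ∞]
  [∞, ∞, -4, 5, 9, 0, ∞]
  [10, ∞, ∞, 6, ∞, 5, 0]
D(1):
  [0, 8, ∞, ∞, ∞, 2, ∞]
  [∞, 0, ∞, 8, -7, ∞, ∞]
  [14, 22, 0, ∞, 10, 14, ∞]
  [∞, ∞, ∞, 0, ∞, 3, ∞]
  [∞, ∞, 18, ∞, 0, 6, ∞]
  [∞, ∞, -4, 5, 9, 0, ∞]
  [10, 18, ∞, 6, ∞, 5, 0]
D(2):
  [0, 8, ∞, 16, 1, 2, ∞]
  [∞, 0, ∞, 8, -7, ∞, ∞]
  [14, 22, 0, 30, 10, 14, ∞]
  [∞, ∞, ∞, 0, ∞, 3, ∞]
  [∞, ∞, 18, ∞, 0, 6, ∞]
  [∞, ∞, -4, 5, 9, 0, ∞]
  [10, 18, ∞, 6, 11, 5, 0]
D(3):
  [0, 8, ∞, 16, 1, 2, ∞]
  [∞, 0, ∞, 8, -7, ∞, ∞]
  [14, 22, 0, 30, 10, 14, ∞]
  [∞, ∞, ∞, 0, ∞, 3, ∞]
  [32, 40, 18, 48, 0, 6, ∞]
  [10, 18, -4, 5, 6, 0, ∞]
  [10, 18, ∞, 6, 11, 5, 0]
D(4):
  [0, 8, ∞, 16, 1, 2, ∞]
  [∞, 0, ∞, 8, -7, 11, ∞]
  [14, 22, 0, 30, 10, 14, ∞]
  [∞, ∞, ∞, 0, ∞, 3, ∞]
  [32, 40, 18, 48, 0, 6, ∞]
  [10, 18, -4, 5, 6, 0, ∞]
  [10, 18, ∞, 6, 11, 5, 0]
D(5):
  [0, 8, 19, 16, 1, 2, ∞]
  [25, 0, 11, 8, -7, -1, ∞]
  [14, 22, 0, 30, 10, 14, ∞]
  [∞, ∞, ∞, 0, ∞, 3, ∞]
  [32, 40, 18, 48, 0, 6, ∞]
  [10, 18, -4, 5, 6, 0, ∞]
  [10, 18, 29, 6, 11, 5, 0]
D(6):
  [0, 8, -2, 7, 1, 2, ∞]
  [9, 0, -5, 4, -7, -1, ∞]
  [14, 22, 0, 19, 10, 14, ∞]
  [13, 21, -1, 0, 9, 3, ∞]
  [16, 24, 2, 11, 0, 6, ∞]
  [10, 18, -4, 5, 6, 0, ∞]
  [10, 18, 1, 6, 11, 5, 0]
D(7):
  [0, 8, -2, 7, 1, 2, ∞]
  [9, 0, -5, 4, -7, -1, ∞]
  [14, 22, 0, 19, 10, 14, ∞]
  [13, 21, -1, 0, 9, 3, ∞]
  [16, 24, 2, 11, 0, 6, ∞]
  [10, 18, -4, 5, 6, 0, ∞]
  [10, 18, 1, 6, 11, 5, 0]
Key observation: every diagonal entry stays at the unit through all rounds, so no improving cycle exists.
Answer: CONVERGES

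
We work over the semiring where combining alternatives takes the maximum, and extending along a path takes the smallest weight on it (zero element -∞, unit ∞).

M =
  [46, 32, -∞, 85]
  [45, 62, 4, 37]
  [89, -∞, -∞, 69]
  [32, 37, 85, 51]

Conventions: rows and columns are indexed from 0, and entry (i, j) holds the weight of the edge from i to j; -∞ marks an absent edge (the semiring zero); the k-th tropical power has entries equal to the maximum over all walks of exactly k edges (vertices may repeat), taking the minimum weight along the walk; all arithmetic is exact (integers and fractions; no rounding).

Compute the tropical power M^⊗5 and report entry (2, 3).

M^⊗2:
  [46, 37, 85, 51]
  [45, 62, 37, 45]
  [46, 37, 69, 85]
  [85, 37, 51, 69]
M^⊗3:
  [85, 37, 51, 69]
  [45, 62, 45, 45]
  [69, 37, 85, 69]
  [51, 37, 69, 85]
M^⊗4:
  [51, 37, 69, 85]
  [45, 62, 45, 45]
  [85, 37, 69, 69]
  [69, 37, 85, 69]
M^⊗5:
  [69, 37, 85, 69]
  [45, 62, 45, 45]
  [69, 37, 69, 85]
  [85, 37, 69, 69]
Key observation: the optimum is the walk 2->0->3->2->0->3, with weight 89 min 85 min 85 min 89 min 85 = 85.
Optimal value attained by: walk 2->0->3->2->0->3.
Answer: (M^⊗5)[2][3] = 85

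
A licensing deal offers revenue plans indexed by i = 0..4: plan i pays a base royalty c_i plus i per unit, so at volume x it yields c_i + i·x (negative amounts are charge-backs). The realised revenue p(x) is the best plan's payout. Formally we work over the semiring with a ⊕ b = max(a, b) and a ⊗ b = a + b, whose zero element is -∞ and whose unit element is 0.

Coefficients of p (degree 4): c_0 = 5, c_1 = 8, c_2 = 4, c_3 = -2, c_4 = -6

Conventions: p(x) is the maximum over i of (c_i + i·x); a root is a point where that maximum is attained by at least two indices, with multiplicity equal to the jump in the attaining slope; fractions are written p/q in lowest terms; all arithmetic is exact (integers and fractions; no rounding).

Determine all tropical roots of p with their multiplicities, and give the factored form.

hull edge (i=0, c=5) to (i=1, c=8): slope 3, span 1
hull edge (i=1, c=8) to (i=2, c=4): slope -4, span 1
hull edge (i=2, c=4) to (i=4, c=-6): slope -5, span 2
Factored form: p(x) = -6 ⊗ (x ⊕ (-3)) ⊗ (x ⊕ 4) ⊗ (x ⊕ 5) ⊗ (x ⊕ 5)
Answer: roots = -3 (mult 1), 4 (mult 1), 5 (mult 2)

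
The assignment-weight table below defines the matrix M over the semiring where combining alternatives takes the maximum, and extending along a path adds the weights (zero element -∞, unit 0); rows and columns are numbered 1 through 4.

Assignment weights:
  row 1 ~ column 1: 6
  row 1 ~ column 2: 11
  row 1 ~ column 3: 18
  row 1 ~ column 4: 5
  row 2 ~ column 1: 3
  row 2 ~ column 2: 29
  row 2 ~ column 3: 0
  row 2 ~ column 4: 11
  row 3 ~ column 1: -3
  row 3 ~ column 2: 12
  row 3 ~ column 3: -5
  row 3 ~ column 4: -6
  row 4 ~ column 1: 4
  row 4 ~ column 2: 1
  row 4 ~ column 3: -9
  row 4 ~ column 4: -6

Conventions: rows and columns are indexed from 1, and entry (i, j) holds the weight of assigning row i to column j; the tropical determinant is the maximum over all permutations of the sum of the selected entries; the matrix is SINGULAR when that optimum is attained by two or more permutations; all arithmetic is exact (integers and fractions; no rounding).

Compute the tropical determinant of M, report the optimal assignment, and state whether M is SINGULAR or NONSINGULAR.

σ = (1, 2, 3, 4): 6 + 29 + (-5) + (-6) = 24
σ = (1, 2, 4, 3): 6 + 29 + (-6) + (-9) = 20
σ = (1, 3, 2, 4): 6 + 0 + 12 + (-6) = 12
σ = (1, 3, 4, 2): 6 + 0 + (-6) + 1 = 1
σ = (1, 4, 2, 3): 6 + 11 + 12 + (-9) = 20
σ = (1, 4, 3, 2): 6 + 11 + (-5) + 1 = 13
σ = (2, 1, 3, 4): 11 + 3 + (-5) + (-6) = 3
σ = (2, 1, 4, 3): 11 + 3 + (-6) + (-9) = -1
σ = (2, 3, 1, 4): 11 + 0 + (-3) + (-6) = 2
σ = (2, 3, 4, 1): 11 + 0 + (-6) + 4 = 9
σ = (2, 4, 1, 3): 11 + 11 + (-3) + (-9) = 10
σ = (2, 4, 3, 1): 11 + 11 + (-5) + 4 = 21
σ = (3, 1, 2, 4): 18 + 3 + 12 + (-6) = 27
σ = (3, 1, 4, 2): 18 + 3 + (-6) + 1 = 16
σ = (3, 2, 1, 4): 18 + 29 + (-3) + (-6) = 38
σ = (3, 2, 4, 1): 18 + 29 + (-6) + 4 = 45
σ = (3, 4, 1, 2): 18 + 11 + (-3) + 1 = 27
σ = (3, 4, 2, 1): 18 + 11 + 12 + 4 = 45
σ = (4, 1, 2, 3): 5 + 3 + 12 + (-9) = 11
σ = (4, 1, 3, 2): 5 + 3 + (-5) + 1 = 4
σ = (4, 2, 1, 3): 5 + 29 + (-3) + (-9) = 22
σ = (4, 2, 3, 1): 5 + 29 + (-5) + 4 = 33
σ = (4, 3, 1, 2): 5 + 0 + (-3) + 1 = 3
σ = (4, 3, 2, 1): 5 + 0 + 12 + 4 = 21
Optimal value attained by: σ = (3, 2, 4, 1).
Answer: det⊕(M) = 45; verdict: SINGULAR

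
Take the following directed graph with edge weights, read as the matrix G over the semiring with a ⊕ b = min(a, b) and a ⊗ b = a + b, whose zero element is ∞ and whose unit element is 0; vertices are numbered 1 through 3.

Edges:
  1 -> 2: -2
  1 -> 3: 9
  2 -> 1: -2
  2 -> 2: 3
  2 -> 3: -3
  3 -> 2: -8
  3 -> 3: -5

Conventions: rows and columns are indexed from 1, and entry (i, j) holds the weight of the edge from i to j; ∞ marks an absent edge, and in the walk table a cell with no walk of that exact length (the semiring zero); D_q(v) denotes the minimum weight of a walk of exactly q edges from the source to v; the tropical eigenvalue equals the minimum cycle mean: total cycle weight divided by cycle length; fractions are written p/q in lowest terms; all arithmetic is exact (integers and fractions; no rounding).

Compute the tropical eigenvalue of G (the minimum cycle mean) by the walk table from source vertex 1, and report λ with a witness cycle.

q=0: [0, ∞, ∞]
q=1: [∞, -2, 9]
q=2: [-4, 1, -5]
q=3: [-1, -13, -10]
Optimal cycle mean attained by: cycle 2->3->2, total (-3) + (-8), length 2.
Answer: λ = -11/2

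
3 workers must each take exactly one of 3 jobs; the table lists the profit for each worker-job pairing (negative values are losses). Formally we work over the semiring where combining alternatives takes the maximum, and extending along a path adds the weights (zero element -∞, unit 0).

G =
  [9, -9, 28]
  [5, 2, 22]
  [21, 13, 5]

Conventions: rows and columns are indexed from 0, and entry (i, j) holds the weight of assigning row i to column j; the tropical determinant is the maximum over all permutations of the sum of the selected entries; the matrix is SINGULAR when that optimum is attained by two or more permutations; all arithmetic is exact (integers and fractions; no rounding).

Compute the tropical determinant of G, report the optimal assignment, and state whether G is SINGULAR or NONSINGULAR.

σ = (0, 1, 2): 9 + 2 + 5 = 16
σ = (0, 2, 1): 9 + 22 + 13 = 44
σ = (1, 0, 2): (-9) + 5 + 5 = 1
σ = (1, 2, 0): (-9) + 22 + 21 = 34
σ = (2, 0, 1): 28 + 5 + 13 = 46
σ = (2, 1, 0): 28 + 2 + 21 = 51
Optimal value attained by: σ = (2, 1, 0).
Answer: det⊕(G) = 51; verdict: NONSINGULAR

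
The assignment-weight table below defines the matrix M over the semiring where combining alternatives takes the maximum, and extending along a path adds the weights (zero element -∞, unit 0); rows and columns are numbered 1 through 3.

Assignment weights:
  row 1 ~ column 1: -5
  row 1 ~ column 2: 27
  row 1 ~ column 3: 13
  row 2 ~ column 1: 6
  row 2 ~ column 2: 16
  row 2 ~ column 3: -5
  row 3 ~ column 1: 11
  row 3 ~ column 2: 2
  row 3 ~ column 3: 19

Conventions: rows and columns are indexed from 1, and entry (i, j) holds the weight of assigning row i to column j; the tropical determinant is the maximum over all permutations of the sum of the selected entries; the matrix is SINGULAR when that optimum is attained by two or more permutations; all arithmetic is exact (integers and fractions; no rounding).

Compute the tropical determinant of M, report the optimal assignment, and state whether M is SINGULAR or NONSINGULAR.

σ = (1, 2, 3): (-5) + 16 + 19 = 30
σ = (1, 3, 2): (-5) + (-5) + 2 = -8
σ = (2, 1, 3): 27 + 6 + 19 = 52
σ = (2, 3, 1): 27 + (-5) + 11 = 33
σ = (3, 1, 2): 13 + 6 + 2 = 21
σ = (3, 2, 1): 13 + 16 + 11 = 40
Optimal value attained by: σ = (2, 1, 3).
Answer: det⊕(M) = 52; verdict: NONSINGULAR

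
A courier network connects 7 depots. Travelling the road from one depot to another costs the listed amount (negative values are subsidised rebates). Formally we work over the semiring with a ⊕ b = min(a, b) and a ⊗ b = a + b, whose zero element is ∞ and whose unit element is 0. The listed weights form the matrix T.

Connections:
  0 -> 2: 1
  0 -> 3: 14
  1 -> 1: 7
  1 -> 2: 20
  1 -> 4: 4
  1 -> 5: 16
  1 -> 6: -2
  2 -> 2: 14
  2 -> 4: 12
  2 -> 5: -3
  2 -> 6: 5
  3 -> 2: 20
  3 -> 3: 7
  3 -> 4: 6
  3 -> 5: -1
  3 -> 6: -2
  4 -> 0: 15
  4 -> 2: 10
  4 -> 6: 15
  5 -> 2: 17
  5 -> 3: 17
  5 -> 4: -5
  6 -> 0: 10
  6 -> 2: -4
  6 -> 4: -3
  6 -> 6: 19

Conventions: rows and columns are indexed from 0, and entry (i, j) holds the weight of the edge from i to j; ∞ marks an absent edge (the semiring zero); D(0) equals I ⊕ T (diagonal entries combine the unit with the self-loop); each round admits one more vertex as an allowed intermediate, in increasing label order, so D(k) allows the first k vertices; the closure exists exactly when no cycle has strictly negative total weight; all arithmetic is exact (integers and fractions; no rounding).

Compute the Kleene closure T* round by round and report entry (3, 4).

D(0):
  [0, ∞, 1, 14, ∞, ∞, ∞]
  [∞, 0, 20, ∞, 4, 16, -2]
  [∞, ∞, 0, ∞, 12, -3, 5]
  [∞, ∞, 20, 0, 6, -1, -2]
  [15, ∞, 10, ∞, 0, ∞, 15]
  [∞, ∞, 17, 17, -5, 0, ∞]
  [10, ∞, -4, ∞, -3, ∞, 0]
D(1):
  [0, ∞, 1, 14, ∞, ∞, ∞]
  [∞, 0, 20, ∞, 4, 16, -2]
  [∞, ∞, 0, ∞, 12, -3, 5]
  [∞, ∞, 20, 0, 6, -1, -2]
  [15, ∞, 10, 29, 0, ∞, 15]
  [∞, ∞, 17, 17, -5, 0, ∞]
  [10, ∞, -4, 24, -3, ∞, 0]
D(2):
  [0, ∞, 1, 14, ∞, ∞, ∞]
  [∞, 0, 20, ∞, 4, 16, -2]
  [∞, ∞, 0, ∞, 12, -3, 5]
  [∞, ∞, 20, 0, 6, -1, -2]
  [15, ∞, 10, 29, 0, ∞, 15]
  [∞, ∞, 17, 17, -5, 0, ∞]
  [10, ∞, -4, 24, -3, ∞, 0]
D(3):
  [0, ∞, 1, 14, 13, -2, 6]
  [∞, 0, 20, ∞, 4, 16, -2]
  [∞, ∞, 0, ∞, 12, -3, 5]
  [∞, ∞, 20, 0, 6, -1, -2]
  [15, ∞, 10, 29, 0, 7, 15]
  [∞, ∞, 17, 17, -5, 0, 22]
  [10, ∞, -4, 24, -3, -7, 0]
D(4):
  [0, ∞, 1, 14, 13, -2, 6]
  [∞, 0, 20, ∞, 4, 16, -2]
  [∞, ∞, 0, ∞, 12, -3, 5]
  [∞, ∞, 20, 0, 6, -1, -2]
  [15, ∞, 10, 29, 0, 7, 15]
  [∞, ∞, 17, 17, -5, 0, 15]
  [10, ∞, -4, 24, -3, -7, 0]
D(5):
  [0, ∞, 1, 14, 13, -2, 6]
  [19, 0, 14, 33, 4, 11, -2]
  [27, ∞, 0, 41, 12, -3, 5]
  [21, ∞, 16, 0, 6, -1, -2]
  [15, ∞, 10, 29, 0, 7, 15]
  [10, ∞, 5, 17, -5, 0, 10]
  [10, ∞, -4, 24, -3, -7, 0]
D(6):
  [0, ∞, 1, 14, -7, -2, 6]
  [19, 0, 14, 28, 4, 11, -2]
  [7, ∞, 0, 14, -8, -3, 5]
  [9, ∞, 4, 0, -6, -1, -2]
  [15, ∞, 10, 24, 0, 7, 15]
  [10, ∞, 5, 17, -5, 0, 10]
  [3, ∞, -4, 10, -12, -7, 0]
D(7):
  [0, ∞, 1, 14, -7, -2, 6]
  [1, 0, -6, 8, -14, -9, -2]
  [7, ∞, 0, 14, -8, -3, 5]
  [1, ∞, -6, 0, -14, -9, -2]
  [15, ∞, 10, 24, 0, 7, 15]
  [10, ∞, 5, 17, -5, 0, 10]
  [3, ∞, -4, 10, -12, -7, 0]
Answer: T*[3][4] = -14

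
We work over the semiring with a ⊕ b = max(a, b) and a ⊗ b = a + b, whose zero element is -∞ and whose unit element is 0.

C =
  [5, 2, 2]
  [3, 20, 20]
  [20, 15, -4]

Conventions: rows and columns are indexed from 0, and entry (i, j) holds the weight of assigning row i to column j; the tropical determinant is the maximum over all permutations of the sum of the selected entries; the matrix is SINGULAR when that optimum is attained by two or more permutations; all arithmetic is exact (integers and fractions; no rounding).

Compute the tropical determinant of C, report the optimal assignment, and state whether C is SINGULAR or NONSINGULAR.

σ = (0, 1, 2): 5 + 20 + (-4) = 21
σ = (0, 2, 1): 5 + 20 + 15 = 40
σ = (1, 0, 2): 2 + 3 + (-4) = 1
σ = (1, 2, 0): 2 + 20 + 20 = 42
σ = (2, 0, 1): 2 + 3 + 15 = 20
σ = (2, 1, 0): 2 + 20 + 20 = 42
Optimal value attained by: σ = (1, 2, 0).
Answer: det⊕(C) = 42; verdict: SINGULAR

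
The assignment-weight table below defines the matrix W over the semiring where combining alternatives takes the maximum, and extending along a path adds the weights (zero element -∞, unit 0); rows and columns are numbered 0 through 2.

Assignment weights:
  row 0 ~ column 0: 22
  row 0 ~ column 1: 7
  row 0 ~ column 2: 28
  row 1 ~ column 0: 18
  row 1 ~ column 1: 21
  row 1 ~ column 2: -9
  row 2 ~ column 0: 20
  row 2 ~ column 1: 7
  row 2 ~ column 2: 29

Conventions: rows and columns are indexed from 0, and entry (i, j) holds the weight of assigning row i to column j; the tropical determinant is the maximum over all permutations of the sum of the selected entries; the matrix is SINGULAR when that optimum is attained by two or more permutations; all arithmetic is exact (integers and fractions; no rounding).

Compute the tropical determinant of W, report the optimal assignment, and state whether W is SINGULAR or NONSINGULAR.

σ = (0, 1, 2): 22 + 21 + 29 = 72
σ = (0, 2, 1): 22 + (-9) + 7 = 20
σ = (1, 0, 2): 7 + 18 + 29 = 54
σ = (1, 2, 0): 7 + (-9) + 20 = 18
σ = (2, 0, 1): 28 + 18 + 7 = 53
σ = (2, 1, 0): 28 + 21 + 20 = 69
Optimal value attained by: σ = (0, 1, 2).
Answer: det⊕(W) = 72; verdict: NONSINGULAR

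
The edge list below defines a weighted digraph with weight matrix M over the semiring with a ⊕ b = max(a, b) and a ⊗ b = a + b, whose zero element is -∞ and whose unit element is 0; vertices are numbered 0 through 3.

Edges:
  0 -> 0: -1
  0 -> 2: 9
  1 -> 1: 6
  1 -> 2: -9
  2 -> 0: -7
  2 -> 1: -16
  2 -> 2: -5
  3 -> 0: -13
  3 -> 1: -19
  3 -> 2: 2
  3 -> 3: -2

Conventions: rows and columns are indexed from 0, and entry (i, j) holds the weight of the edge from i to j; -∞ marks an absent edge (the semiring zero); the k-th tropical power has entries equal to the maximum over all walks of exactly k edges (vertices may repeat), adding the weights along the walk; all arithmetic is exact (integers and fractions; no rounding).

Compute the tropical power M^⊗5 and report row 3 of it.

M^⊗2:
  [2, -7, 8, -∞]
  [-16, 12, -3, -∞]
  [-8, -10, 2, -∞]
  [-5, -13, 0, -4]
M^⊗3:
  [1, -1, 11, -∞]
  [-10, 18, 3, -∞]
  [-5, -4, 1, -∞]
  [-6, -7, 4, -6]
M^⊗4:
  [4, 5, 10, -∞]
  [-4, 24, 9, -∞]
  [-6, 2, 4, -∞]
  [-3, -1, 3, -8]
M^⊗5:
  [3, 11, 13, -∞]
  [2, 30, 15, -∞]
  [-3, 8, 3, -∞]
  [-4, 5, 6, -10]
Answer: row 3 of M^⊗5 = [-4, 5, 6, -10]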